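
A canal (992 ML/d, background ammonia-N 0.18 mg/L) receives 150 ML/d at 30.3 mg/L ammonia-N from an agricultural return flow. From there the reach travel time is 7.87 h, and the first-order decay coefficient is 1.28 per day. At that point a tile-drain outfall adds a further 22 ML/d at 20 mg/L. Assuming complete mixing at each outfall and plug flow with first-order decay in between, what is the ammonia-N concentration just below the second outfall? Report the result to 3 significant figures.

3.05 mg/L

Mass balance: C = (992.0·0.1800 + 150.0·30.30) / 1142 = 4724/1142 = 4.136 mg/L; combined flow 1142 ML/d.
After decay, C = 4.136 × e^(−kt) = 4.136 × 0.6572 = 2.718 mg/L.
Second outfall: C = (1142·2.718 + 22.00·20.00)/1164 = 3.045 mg/L.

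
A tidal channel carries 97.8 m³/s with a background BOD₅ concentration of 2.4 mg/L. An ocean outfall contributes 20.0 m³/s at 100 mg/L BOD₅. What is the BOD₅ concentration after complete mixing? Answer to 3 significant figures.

19.0 mg/L

Mass balance: C = (97.80·2.400 + 20.00·100.0) / 117.8 = 2235/117.8 = 18.97 mg/L.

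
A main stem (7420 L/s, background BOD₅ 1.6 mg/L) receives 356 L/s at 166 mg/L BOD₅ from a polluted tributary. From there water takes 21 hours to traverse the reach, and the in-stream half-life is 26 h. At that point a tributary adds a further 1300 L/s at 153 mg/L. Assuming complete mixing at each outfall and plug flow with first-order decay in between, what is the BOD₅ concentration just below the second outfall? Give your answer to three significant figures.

After mixing, C = (7420·1.600 + 356.0·166.0) / 7776 = 70970/7776 = 9.127 mg/L; combined flow 7776 L/s.
Half-life 26 h → k = ln 2 / 26 = 0.02666 h⁻¹ = 0.6398 d⁻¹.
Decay over the reach: 9.127·exp(−kt) = 9.127·0.5713 = 5.214 mg/L.
At the second outfall, C = (7776·5.214 + 1300·153.0) / (7776 + 1300) = 26.38 mg/L.

26.4 mg/L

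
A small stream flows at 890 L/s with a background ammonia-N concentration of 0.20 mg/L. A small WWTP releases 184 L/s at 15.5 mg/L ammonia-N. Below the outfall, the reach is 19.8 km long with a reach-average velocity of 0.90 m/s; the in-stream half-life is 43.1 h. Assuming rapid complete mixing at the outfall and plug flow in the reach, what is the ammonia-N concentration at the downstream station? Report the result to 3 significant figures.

2.56 mg/L

Flow-weighted average: C = (890.0·0.2000 + 184.0·15.50) / 1074 = 3030/1074 = 2.821 mg/L.
Travel time t = 19.8·1000 / 0.90 = 22000 s = 6.111 h.
Half-life 43.1 h → k = ln 2 / 43.1 = 0.01608 h⁻¹ = 0.3860 d⁻¹.
Decay over the reach: 2.821·exp(−kt) = 2.821·0.9064 = 2.557 mg/L.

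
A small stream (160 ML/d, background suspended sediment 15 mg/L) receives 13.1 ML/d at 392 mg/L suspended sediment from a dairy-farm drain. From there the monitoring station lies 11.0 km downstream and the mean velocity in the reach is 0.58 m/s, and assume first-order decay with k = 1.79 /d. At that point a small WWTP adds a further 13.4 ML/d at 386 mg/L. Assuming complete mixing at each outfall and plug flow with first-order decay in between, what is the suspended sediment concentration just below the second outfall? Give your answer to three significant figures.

55.0 mg/L

After mixing, C = (160.0·15.00 + 13.10·392.0) / 173.1 = 7535/173.1 = 43.53 mg/L; combined flow 173.1 ML/d.
Travel time t = 11.0·1000 / 0.58 = 18970 s = 5.268 h.
Decay over the reach: 43.53·exp(−kt) = 43.53·0.6751 = 29.39 mg/L.
At the second outfall, C = (173.1·29.39 + 13.40·386.0) / (173.1 + 13.40) = 55.01 mg/L.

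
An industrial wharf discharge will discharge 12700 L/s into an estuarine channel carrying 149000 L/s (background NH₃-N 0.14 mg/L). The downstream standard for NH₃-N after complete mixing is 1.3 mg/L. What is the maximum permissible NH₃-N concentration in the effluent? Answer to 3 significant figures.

14.9 mg/L

At the limit, (Qr·Cr + Qe·Cₑ)/(Qr + Qe) = 1.3:
Cₑ = (161700·1.3 − 149000·0.1400) / 12700 = 14.91 mg/L.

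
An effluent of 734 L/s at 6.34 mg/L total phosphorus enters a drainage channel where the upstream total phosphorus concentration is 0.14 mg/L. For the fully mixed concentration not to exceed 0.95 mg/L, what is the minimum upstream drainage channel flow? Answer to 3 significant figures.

Set C_mix = 0.95: (Q·0.1400 + 734.0·6.340) / (Q + 734.0) = 0.95
→ Q = 734.0·(6.340 − 0.95)/(0.95 − 0.1400) = 4884 L/s.

4880 L/s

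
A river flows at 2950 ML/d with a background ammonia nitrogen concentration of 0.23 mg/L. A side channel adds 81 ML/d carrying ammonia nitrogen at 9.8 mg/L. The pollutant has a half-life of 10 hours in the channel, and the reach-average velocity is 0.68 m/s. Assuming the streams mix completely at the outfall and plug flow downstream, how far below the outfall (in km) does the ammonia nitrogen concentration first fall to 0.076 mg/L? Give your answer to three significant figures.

65.5 km

Flow-weighted average: C = (2950·0.2300 + 81.00·9.800) / 3031 = 1472/3031 = 0.4857 mg/L.
Half-life 10 h → k = ln 2 / 10 = 0.06931 h⁻¹ = 1.664 d⁻¹.
Set 0.4857·exp(−k·t) = 0.076 → t = ln(0.4857/0.076)/k = 96340 s = 26.76 h.
Distance = v·t = 0.68·96340 = 65510 m = 65.51 km.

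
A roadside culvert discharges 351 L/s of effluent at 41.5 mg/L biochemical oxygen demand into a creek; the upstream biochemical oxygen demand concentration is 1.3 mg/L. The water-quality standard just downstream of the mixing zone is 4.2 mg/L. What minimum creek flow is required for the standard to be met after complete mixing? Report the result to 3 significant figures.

4510 L/s

Set C_mix = 4.2: (Q·1.300 + 351.0·41.50) / (Q + 351.0) = 4.2
→ Q = 351.0·(41.50 − 4.2)/(4.2 − 1.300) = 4515 L/s.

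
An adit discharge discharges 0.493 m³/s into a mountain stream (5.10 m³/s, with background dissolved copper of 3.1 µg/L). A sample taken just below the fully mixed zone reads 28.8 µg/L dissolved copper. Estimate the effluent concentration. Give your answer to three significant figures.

Mass balance: 5.100·3.100 + 0.4930·Cₑ = 5.593·28.80
→ Cₑ = (5.593·28.80 − 5.100·3.100) / 0.4930 = 294.7 µg/L.

295 µg/L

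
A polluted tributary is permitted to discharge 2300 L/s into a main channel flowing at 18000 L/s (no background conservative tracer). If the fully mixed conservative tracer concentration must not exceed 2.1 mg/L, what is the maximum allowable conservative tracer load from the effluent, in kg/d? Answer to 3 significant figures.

Mass balance at the limit: 18000·0 + 2300·Cₑ = 20300·2.1 → Cₑ = 18.53 mg/L.
2300 L/s = 2.300 m³/s. Load = 2.300 m³/s × 18.53 g/m³ × 86 400 s/d = 3683 kg/d.

3680 kg/d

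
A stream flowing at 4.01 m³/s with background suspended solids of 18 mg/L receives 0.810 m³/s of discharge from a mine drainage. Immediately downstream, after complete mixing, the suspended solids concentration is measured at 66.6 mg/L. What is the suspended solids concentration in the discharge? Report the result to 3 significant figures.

307 mg/L

Mass balance: 4.010·18.00 + 0.8100·Cₑ = 4.820·66.60
→ Cₑ = (4.820·66.60 − 4.010·18.00) / 0.8100 = 307.2 mg/L.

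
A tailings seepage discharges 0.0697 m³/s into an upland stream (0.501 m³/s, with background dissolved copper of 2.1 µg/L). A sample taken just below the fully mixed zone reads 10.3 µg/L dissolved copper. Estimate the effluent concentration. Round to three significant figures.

69.2 µg/L

Mass balance: 0.5010·2.100 + 0.06970·Cₑ = 0.5707·10.30
→ Cₑ = (0.5707·10.30 − 0.5010·2.100) / 0.06970 = 69.24 µg/L.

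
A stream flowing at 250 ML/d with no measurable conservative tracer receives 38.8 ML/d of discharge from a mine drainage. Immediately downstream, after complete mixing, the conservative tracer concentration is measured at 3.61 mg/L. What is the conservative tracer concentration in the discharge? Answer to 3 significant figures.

26.9 mg/L

Mass balance: 250.0·0 + 38.80·Cₑ = 288.8·3.610
→ Cₑ = (288.8·3.610 − 250.0·0) / 38.80 = 26.87 mg/L.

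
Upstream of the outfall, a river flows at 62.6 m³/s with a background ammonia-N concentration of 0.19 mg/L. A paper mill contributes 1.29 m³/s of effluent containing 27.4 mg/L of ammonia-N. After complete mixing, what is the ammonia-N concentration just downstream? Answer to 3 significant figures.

Mass balance: C = (62.60·0.1900 + 1.290·27.40) / 63.89 = 47.24/63.89 = 0.7394 mg/L.

0.739 mg/L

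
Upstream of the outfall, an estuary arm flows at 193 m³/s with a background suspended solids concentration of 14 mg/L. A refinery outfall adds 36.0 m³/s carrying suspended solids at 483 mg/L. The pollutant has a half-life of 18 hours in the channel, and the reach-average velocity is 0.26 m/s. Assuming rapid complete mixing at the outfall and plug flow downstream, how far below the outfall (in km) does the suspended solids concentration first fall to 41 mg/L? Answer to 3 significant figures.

After mixing, C = (193.0·14.00 + 36.00·483.0) / 229.0 = 20090/229.0 = 87.73 mg/L.
Half-life 18 h → k = ln 2 / 18 = 0.03851 h⁻¹ = 0.9242 d⁻¹.
Set 87.73·exp(−k·t) = 41 → t = ln(87.73/41)/k = 71110 s = 19.75 h.
Distance = v·t = 0.26·71110 = 18490 m = 18.49 km.

18.5 km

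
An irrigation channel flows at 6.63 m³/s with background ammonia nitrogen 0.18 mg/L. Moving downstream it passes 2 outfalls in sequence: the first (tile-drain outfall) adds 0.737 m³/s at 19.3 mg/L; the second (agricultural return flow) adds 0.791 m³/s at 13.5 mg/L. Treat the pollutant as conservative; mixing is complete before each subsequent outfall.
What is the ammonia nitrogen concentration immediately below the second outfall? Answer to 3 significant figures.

3.20 mg/L

Below outfall 1: Q → 7.367 m³/s, C = (6.630·0.1800 + 0.7370·19.30)/7.367 = 2.093 mg/L.
Below outfall 2: Q → 8.158 m³/s, C = (7.367·2.093 + 0.7910·13.50)/8.158 = 3.199 mg/L.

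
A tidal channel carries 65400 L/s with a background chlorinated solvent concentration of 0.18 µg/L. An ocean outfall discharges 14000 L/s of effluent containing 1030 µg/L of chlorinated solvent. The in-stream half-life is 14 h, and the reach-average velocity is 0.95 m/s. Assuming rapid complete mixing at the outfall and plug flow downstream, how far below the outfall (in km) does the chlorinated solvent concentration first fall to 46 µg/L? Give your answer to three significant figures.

94.9 km

Conservation of mass: C = (65400·0.1800 + 14000·1030) / 79400 = 14430000/79400 = 181.8 µg/L.
Half-life 14 h → k = ln 2 / 14 = 0.04951 h⁻¹ = 1.188 d⁻¹.
Set 181.8·exp(−k·t) = 46 → t = ln(181.8/46)/k = 99910 s = 27.75 h.
Distance = v·t = 0.95·99910 = 94910 m = 94.91 km.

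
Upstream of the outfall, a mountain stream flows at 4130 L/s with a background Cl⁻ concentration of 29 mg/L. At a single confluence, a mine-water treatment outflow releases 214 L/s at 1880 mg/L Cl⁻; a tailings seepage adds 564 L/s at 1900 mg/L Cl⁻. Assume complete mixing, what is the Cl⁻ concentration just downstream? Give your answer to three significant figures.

325 mg/L

Mixed concentration C = ΣQC/ΣQ = (4130·29.00 + 214.0·1880 + 564.0·1900) / 4908 = 1594000/4908 = 324.7 mg/L.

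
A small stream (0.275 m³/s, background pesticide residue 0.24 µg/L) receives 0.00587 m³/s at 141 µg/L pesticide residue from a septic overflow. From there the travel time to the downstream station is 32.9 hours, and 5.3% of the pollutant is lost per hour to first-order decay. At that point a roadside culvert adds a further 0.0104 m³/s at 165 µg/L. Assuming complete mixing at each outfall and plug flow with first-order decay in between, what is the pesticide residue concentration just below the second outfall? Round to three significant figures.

6.40 µg/L

After mixing, C = (0.2750·0.2400 + 0.005870·141.0) / 0.2809 = 0.8937/0.2809 = 3.182 µg/L; combined flow 0.2809 m³/s.
5.3%/h lost → k = −ln(1 − 0.053) = 0.05446 h⁻¹.
Applying C = C₀e^(−kt): 3.182 × 0.1667 = 0.5304 µg/L.
At the second outfall, C = (0.2809·0.5304 + 0.01040·165.0) / (0.2809 + 0.01040) = 6.403 µg/L.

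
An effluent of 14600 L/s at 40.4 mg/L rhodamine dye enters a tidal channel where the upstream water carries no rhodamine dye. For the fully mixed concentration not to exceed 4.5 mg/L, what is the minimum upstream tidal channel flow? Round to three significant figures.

116000 L/s

Set C_mix = 4.5: (Q·0 + 14600·40.40) / (Q + 14600) = 4.5
→ Q = 14600·(40.40 − 4.5)/(4.5 − 0) = 116500 L/s.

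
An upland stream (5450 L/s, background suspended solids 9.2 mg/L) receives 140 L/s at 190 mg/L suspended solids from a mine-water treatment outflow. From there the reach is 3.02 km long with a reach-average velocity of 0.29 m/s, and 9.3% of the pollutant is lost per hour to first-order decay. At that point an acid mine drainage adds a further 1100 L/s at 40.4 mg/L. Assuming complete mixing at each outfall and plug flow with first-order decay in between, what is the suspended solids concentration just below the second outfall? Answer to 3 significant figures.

15.3 mg/L

After mixing, C = (5450·9.200 + 140.0·190.0) / 5590 = 76740/5590 = 13.73 mg/L; combined flow 5590 L/s.
Travel time t = 3.02·1000 / 0.29 = 10410 s = 2.893 h.
9.3%/h lost → k = −ln(1 − 0.093) = 0.09761 h⁻¹.
After decay, C = 13.73 × e^(−kt) = 13.73 × 0.7540 = 10.35 mg/L.
At the second outfall, C = (5590·10.35 + 1100·40.40) / (5590 + 1100) = 15.29 mg/L.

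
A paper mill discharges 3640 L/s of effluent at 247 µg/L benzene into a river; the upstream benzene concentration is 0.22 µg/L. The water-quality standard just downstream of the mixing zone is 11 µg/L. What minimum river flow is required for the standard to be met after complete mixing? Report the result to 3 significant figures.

79700 L/s

Set C_mix = 11: (Q·0.2200 + 3640·247.0) / (Q + 3640) = 11
→ Q = 3640·(247.0 − 11)/(11 − 0.2200) = 79690 L/s.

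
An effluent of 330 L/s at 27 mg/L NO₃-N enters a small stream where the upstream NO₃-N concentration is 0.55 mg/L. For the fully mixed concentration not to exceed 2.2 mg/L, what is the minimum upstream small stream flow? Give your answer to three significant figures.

Set C_mix = 2.2: (Q·0.5500 + 330.0·27.00) / (Q + 330.0) = 2.2
→ Q = 330.0·(27.00 − 2.2)/(2.2 − 0.5500) = 4960 L/s.

4960 L/s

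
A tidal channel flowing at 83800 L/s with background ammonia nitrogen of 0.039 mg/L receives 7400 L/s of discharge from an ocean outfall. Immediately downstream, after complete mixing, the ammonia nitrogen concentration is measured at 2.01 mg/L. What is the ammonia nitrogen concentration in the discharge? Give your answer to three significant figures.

Mass balance: 83800·0.03900 + 7400·Cₑ = 91200·2.010
→ Cₑ = (91200·2.010 − 83800·0.03900) / 7400 = 24.33 mg/L.

24.3 mg/L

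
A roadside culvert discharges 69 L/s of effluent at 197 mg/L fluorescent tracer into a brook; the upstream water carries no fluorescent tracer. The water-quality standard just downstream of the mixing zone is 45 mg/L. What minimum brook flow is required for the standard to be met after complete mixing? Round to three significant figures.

233 L/s

Set C_mix = 45: (Q·0 + 69.00·197.0) / (Q + 69.00) = 45
→ Q = 69.00·(197.0 − 45)/(45 − 0) = 233.1 L/s.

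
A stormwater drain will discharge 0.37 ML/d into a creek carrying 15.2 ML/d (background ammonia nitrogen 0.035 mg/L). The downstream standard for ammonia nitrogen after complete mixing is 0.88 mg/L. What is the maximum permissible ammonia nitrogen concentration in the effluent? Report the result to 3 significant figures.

35.6 mg/L

At the limit, (Qr·Cr + Qe·Cₑ)/(Qr + Qe) = 0.88:
Cₑ = (15.57·0.88 − 15.20·0.03500) / 0.3700 = 35.59 mg/L.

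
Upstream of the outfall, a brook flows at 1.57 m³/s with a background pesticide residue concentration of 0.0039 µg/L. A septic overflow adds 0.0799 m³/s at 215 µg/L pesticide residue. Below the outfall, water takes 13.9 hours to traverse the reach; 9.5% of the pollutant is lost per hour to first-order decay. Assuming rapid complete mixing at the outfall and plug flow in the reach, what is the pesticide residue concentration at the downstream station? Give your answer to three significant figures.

After mixing, C = (1.570·0.003900 + 0.07990·215.0) / 1.650 = 17.18/1.650 = 10.42 µg/L.
9.5%/h lost → k = −ln(1 − 0.095) = 0.09982 h⁻¹.
Applying C = C₀e^(−kt): 10.42 × 0.2497 = 2.601 µg/L.

2.60 µg/L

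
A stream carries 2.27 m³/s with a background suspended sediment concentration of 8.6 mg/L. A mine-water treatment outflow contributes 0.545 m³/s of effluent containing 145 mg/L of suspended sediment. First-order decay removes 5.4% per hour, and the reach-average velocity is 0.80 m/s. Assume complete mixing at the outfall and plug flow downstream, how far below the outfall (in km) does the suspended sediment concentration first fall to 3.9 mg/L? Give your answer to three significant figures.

Conservation of mass: C = (2.270·8.600 + 0.5450·145.0) / 2.815 = 98.55/2.815 = 35.01 mg/L.
5.4%/h lost → k = −ln(1 − 0.054) = 0.05551 h⁻¹.
Set 35.01·exp(−k·t) = 3.9 → t = ln(35.01/3.9)/k = 142300 s = 39.53 h.
Distance = v·t = 0.80·142300 = 113900 m = 113.9 km.

114 km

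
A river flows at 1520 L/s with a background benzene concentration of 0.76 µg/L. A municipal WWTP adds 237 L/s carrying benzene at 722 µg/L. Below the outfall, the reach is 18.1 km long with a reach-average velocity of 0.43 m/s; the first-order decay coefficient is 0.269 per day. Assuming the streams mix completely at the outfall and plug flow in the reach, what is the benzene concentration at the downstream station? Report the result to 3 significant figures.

Flow-weighted average: C = (1520·0.7600 + 237.0·722.0) / 1757 = 172300/1757 = 98.05 µg/L.
Travel time t = 18.1·1000 / 0.43 = 42090 s = 11.69 h.
Decay over the reach: 98.05·exp(−kt) = 98.05·0.8772 = 86.00 µg/L.

86.0 µg/L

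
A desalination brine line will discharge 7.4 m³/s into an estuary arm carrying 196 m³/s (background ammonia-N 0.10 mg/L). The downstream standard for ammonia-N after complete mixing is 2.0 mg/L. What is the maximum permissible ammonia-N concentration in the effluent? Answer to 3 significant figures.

52.3 mg/L

At the limit, (Qr·Cr + Qe·Cₑ)/(Qr + Qe) = 2.0:
Cₑ = (203.4·2.0 − 196.0·0.1000) / 7.400 = 52.32 mg/L.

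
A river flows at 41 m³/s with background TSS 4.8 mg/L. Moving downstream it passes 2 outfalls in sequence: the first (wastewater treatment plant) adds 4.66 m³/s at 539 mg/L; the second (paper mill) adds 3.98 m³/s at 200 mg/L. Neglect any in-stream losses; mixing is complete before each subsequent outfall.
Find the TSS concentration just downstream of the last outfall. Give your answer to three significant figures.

70.6 mg/L

After outfall 1: Q = 41.00 + 4.660 = 45.66 m³/s; C = (41.00·4.800 + 4.660·539.0)/45.66 = 59.32 mg/L.
After outfall 2: Q = 45.66 + 3.980 = 49.64 m³/s; C = (45.66·59.32 + 3.980·200.0)/49.64 = 70.60 mg/L.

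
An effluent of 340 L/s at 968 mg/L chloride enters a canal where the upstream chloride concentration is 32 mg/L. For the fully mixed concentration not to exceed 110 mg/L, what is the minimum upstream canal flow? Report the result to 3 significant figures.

3740 L/s

Set C_mix = 110: (Q·32.00 + 340.0·968.0) / (Q + 340.0) = 110
→ Q = 340.0·(968.0 − 110)/(110 − 32.00) = 3740 L/s.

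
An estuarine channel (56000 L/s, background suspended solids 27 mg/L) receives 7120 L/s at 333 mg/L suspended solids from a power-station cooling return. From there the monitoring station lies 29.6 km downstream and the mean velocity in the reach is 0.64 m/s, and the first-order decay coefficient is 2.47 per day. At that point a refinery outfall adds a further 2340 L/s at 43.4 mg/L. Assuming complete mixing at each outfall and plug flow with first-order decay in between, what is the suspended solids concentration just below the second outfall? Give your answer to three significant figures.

Conservation of mass: C = (56000·27.00 + 7120·333.0) / 63120 = 3883000/63120 = 61.52 mg/L; combined flow 63120 L/s.
Travel time t = 29.6·1000 / 0.64 = 46250 s = 12.85 h.
First-order decay: C = 61.52·exp(−k·t) = 61.52·0.2666 = 16.40 mg/L.
Second outfall: C = (63120·16.40 + 2340·43.40)/65460 = 17.36 mg/L.

17.4 mg/L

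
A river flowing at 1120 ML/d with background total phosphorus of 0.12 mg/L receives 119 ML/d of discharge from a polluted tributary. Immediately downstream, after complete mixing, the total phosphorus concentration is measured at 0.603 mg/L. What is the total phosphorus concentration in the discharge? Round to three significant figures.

5.15 mg/L

Mass balance: 1120·0.1200 + 119.0·Cₑ = 1239·0.6030
→ Cₑ = (1239·0.6030 − 1120·0.1200) / 119.0 = 5.149 mg/L.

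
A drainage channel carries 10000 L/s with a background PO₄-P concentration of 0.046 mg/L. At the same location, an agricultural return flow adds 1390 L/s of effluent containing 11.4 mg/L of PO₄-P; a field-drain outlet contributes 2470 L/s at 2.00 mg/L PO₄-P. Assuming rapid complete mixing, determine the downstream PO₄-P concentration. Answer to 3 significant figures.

Flow-weighted average: C = (10000·0.04600 + 1390·11.40 + 2470·2.000) / 13860 = 21250/13860 = 1.533 mg/L.

1.53 mg/L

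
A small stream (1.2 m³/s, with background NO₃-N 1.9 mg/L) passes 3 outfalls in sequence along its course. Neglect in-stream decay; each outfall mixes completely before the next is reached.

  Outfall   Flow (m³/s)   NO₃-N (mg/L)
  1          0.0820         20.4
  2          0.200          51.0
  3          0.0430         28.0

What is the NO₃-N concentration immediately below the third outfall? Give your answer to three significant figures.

10.1 mg/L

Below outfall 1: Q → 1.282 m³/s, C = (1.200·1.900 + 0.08200·20.40)/1.282 = 3.083 mg/L.
Below outfall 2: Q → 1.482 m³/s, C = (1.282·3.083 + 0.2000·51.00)/1.482 = 9.550 mg/L.
Below outfall 3: Q → 1.525 m³/s, C = (1.482·9.550 + 0.04300·28.00)/1.525 = 10.07 mg/L.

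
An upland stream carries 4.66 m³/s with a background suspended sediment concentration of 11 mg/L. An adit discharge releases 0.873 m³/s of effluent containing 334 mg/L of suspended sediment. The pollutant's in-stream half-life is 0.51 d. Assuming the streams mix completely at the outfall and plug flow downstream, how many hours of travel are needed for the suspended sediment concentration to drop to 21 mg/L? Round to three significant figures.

Conservation of mass: C = (4.660·11.00 + 0.8730·334.0) / 5.533 = 342.8/5.533 = 61.96 mg/L.
Half-life 0.51 d → k = ln 2 / 0.51 = 1.359 d⁻¹.
61.96·exp(−k·t) = 21 → t = ln(61.96/21)/k = 68780 s = 19.11 h.

19.1 h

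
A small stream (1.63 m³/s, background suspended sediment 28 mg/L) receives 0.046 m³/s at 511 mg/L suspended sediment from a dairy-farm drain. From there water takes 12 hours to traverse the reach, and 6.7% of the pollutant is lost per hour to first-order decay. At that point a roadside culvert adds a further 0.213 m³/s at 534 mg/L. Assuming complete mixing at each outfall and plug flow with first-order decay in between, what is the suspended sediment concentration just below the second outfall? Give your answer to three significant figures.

76.1 mg/L

Conservation of mass: C = (1.630·28.00 + 0.04600·511.0) / 1.676 = 69.15/1.676 = 41.26 mg/L; combined flow 1.676 m³/s.
6.7%/h lost → k = −ln(1 − 0.067) = 0.06935 h⁻¹.
First-order decay: C = 41.26·exp(−k·t) = 41.26·0.4351 = 17.95 mg/L.
At the second outfall, C = (1.676·17.95 + 0.2130·534.0) / (1.676 + 0.2130) = 76.14 mg/L.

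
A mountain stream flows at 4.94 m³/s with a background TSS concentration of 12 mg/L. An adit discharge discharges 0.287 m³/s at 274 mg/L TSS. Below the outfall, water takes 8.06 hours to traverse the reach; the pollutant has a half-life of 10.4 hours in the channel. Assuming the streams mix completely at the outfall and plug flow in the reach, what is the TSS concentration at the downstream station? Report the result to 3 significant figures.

Mass balance: C = (4.940·12.00 + 0.2870·274.0) / 5.227 = 137.9/5.227 = 26.39 mg/L.
Half-life 10.4 h → k = ln 2 / 10.4 = 0.06665 h⁻¹ = 1.600 d⁻¹.
After decay, C = 26.39 × e^(−kt) = 26.39 × 0.5844 = 15.42 mg/L.

15.4 mg/L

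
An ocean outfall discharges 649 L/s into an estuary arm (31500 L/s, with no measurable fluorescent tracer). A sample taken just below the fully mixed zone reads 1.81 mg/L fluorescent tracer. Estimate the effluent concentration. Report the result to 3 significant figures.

89.7 mg/L

Mass balance: 31500·0 + 649.0·Cₑ = 32150·1.810
→ Cₑ = (32150·1.810 − 31500·0) / 649.0 = 89.66 mg/L.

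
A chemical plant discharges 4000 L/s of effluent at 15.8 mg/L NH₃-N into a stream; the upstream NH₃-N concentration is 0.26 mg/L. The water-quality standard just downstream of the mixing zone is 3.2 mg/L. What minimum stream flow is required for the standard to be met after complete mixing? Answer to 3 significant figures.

17100 L/s

Set C_mix = 3.2: (Q·0.2600 + 4000·15.80) / (Q + 4000) = 3.2
→ Q = 4000·(15.80 − 3.2)/(3.2 − 0.2600) = 17140 L/s.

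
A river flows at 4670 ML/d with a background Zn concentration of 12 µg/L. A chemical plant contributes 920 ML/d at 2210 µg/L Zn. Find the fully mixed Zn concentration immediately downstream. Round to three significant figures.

Flow-weighted average: C = (4670·12.00 + 920.0·2210) / 5590 = 2089000/5590 = 373.7 µg/L.

374 µg/L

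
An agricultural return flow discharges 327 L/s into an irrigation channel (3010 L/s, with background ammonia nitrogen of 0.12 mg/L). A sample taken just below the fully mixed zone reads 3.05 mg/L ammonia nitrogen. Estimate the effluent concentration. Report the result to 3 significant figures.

30.0 mg/L

Mass balance: 3010·0.1200 + 327.0·Cₑ = 3337·3.050
→ Cₑ = (3337·3.050 − 3010·0.1200) / 327.0 = 30.02 mg/L.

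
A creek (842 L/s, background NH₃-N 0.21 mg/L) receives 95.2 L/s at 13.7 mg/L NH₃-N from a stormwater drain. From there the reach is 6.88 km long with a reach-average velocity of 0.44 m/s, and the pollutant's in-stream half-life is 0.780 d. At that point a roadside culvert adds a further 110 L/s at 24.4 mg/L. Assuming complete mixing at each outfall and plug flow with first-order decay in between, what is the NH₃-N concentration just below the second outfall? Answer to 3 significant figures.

Flow-weighted average: C = (842.0·0.2100 + 95.20·13.70) / 937.2 = 1481/937.2 = 1.580 mg/L; combined flow 937.2 L/s.
Travel time t = 6.88·1000 / 0.44 = 15640 s = 4.343 h.
Half-life 0.780 d → k = ln 2 / 0.780 = 0.8887 d⁻¹.
After decay, C = 1.580 × e^(−kt) = 1.580 × 0.8514 = 1.346 mg/L.
At the second outfall, C = (937.2·1.346 + 110.0·24.40) / (937.2 + 110.0) = 3.767 mg/L.

3.77 mg/L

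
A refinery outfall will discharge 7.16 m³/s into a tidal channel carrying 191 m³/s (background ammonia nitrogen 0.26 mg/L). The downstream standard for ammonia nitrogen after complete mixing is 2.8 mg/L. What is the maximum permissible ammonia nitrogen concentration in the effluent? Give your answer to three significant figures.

At the limit, (Qr·Cr + Qe·Cₑ)/(Qr + Qe) = 2.8:
Cₑ = (198.2·2.8 − 191.0·0.2600) / 7.160 = 70.56 mg/L.

70.6 mg/L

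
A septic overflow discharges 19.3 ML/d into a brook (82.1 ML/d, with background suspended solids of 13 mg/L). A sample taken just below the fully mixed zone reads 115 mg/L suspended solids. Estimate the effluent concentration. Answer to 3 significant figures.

Mass balance: 82.10·13.00 + 19.30·Cₑ = 101.4·115.0
→ Cₑ = (101.4·115.0 − 82.10·13.00) / 19.30 = 548.9 mg/L.

549 mg/L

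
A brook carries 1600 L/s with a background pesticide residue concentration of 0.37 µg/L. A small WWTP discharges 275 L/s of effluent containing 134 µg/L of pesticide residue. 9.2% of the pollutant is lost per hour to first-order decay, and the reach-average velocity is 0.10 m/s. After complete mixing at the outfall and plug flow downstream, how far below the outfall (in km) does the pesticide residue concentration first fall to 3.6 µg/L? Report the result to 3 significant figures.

6.39 km

After mixing, C = (1600·0.3700 + 275.0·134.0) / 1875 = 37440/1875 = 19.97 µg/L.
9.2%/h lost → k = −ln(1 − 0.092) = 0.09651 h⁻¹.
Set 19.97·exp(−k·t) = 3.6 → t = ln(19.97/3.6)/k = 63910 s = 17.75 h.
Distance = v·t = 0.10·63910 = 6391 m = 6.391 km.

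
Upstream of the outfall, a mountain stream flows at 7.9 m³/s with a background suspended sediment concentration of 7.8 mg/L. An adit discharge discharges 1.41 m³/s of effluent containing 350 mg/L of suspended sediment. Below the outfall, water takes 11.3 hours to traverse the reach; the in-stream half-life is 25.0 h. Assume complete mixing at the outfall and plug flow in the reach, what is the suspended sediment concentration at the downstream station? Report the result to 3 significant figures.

43.6 mg/L

Mixed concentration C = ΣQC/ΣQ = (7.900·7.800 + 1.410·350.0) / 9.310 = 555.1/9.310 = 59.63 mg/L.
Half-life 25.0 h → k = ln 2 / 25.0 = 0.02773 h⁻¹ = 0.6654 d⁻¹.
First-order decay: C = 59.63·exp(−k·t) = 59.63·0.7310 = 43.59 mg/L.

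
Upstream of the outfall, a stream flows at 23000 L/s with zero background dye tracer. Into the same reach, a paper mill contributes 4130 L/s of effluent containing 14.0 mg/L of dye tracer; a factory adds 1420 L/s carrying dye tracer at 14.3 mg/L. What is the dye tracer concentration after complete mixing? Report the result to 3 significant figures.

2.74 mg/L

Mass balance: C = (23000·0 + 4130·14.00 + 1420·14.30) / 28550 = 78130/28550 = 2.736 mg/L.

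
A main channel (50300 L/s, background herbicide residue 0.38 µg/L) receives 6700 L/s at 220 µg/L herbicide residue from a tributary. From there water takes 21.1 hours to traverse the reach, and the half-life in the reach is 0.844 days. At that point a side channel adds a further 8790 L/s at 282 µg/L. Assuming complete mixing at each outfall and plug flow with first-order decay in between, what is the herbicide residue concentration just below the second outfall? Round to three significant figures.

48.7 µg/L

Conservation of mass: C = (50300·0.3800 + 6700·220.0) / 57000 = 1493000/57000 = 26.19 µg/L; combined flow 57000 L/s.
Half-life 0.844 d → k = ln 2 / 0.844 = 0.8213 d⁻¹.
First-order decay: C = 26.19·exp(−k·t) = 26.19·0.4858 = 12.72 µg/L.
Second outfall: C = (57000·12.72 + 8790·282.0)/65790 = 48.70 µg/L.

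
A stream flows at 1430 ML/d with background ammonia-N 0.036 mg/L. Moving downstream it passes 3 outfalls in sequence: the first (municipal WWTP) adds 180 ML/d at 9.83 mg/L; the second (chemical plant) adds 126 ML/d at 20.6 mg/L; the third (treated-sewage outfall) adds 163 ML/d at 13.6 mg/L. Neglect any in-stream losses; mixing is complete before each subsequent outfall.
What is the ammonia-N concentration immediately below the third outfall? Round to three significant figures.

3.49 mg/L

Outfall 1: combined Q = 1610 ML/d; C = (1430·0.03600 + 180.0·9.830)/1610 = 1.131 mg/L.
Outfall 2: combined Q = 1736 ML/d; C = (1610·1.131 + 126.0·20.60)/1736 = 2.544 mg/L.
Outfall 3: combined Q = 1899 ML/d; C = (1736·2.544 + 163.0·13.60)/1899 = 3.493 mg/L.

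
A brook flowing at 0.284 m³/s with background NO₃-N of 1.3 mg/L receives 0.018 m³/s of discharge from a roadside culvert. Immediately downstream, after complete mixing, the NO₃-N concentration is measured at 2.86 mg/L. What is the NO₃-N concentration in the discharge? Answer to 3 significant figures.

27.5 mg/L

Mass balance: 0.2840·1.300 + 0.01800·Cₑ = 0.3020·2.860
→ Cₑ = (0.3020·2.860 − 0.2840·1.300) / 0.01800 = 27.47 mg/L.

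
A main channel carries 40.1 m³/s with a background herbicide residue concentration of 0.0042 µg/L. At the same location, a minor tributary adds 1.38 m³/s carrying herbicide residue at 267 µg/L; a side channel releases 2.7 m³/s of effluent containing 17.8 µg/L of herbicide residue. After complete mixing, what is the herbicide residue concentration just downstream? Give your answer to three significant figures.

9.43 µg/L

Flow-weighted average: C = (40.10·0.004200 + 1.380·267.0 + 2.700·17.80) / 44.18 = 416.7/44.18 = 9.432 µg/L.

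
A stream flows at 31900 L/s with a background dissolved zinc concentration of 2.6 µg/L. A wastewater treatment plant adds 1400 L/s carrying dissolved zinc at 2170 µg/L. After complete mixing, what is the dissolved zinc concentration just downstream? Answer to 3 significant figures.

93.7 µg/L

Mixed concentration C = ΣQC/ΣQ = (31900·2.600 + 1400·2170) / 33300 = 3121000/33300 = 93.72 µg/L.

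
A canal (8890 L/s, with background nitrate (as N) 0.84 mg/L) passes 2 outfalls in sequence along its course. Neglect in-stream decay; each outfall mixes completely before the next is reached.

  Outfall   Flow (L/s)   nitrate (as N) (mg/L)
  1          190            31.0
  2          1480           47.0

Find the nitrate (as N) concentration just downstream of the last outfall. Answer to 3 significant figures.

After outfall 1: Q = 8890 + 190.0 = 9080 L/s; C = (8890·0.8400 + 190.0·31.00)/9080 = 1.471 mg/L.
After outfall 2: Q = 9080 + 1480 = 10560 L/s; C = (9080·1.471 + 1480·47.00)/10560 = 7.852 mg/L.

7.85 mg/L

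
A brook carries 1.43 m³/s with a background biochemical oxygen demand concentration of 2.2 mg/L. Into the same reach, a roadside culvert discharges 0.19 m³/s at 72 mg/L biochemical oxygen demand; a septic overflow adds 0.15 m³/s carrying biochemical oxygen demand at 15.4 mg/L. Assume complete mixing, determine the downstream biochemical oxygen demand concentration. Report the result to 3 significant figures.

Conservation of mass: C = (1.430·2.200 + 0.1900·72.00 + 0.1500·15.40) / 1.770 = 19.14/1.770 = 10.81 mg/L.

10.8 mg/L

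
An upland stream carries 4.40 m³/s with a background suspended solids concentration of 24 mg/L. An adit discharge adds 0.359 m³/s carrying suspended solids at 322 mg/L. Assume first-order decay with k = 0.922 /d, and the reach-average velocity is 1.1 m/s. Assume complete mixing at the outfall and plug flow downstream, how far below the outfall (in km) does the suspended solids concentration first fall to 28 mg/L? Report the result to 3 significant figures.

52.2 km

Mass balance: C = (4.400·24.00 + 0.3590·322.0) / 4.759 = 221.2/4.759 = 46.48 mg/L.
Set 46.48·exp(−k·t) = 28 → t = ln(46.48/28)/k = 47490 s = 13.19 h.
Distance = v·t = 1.1·47490 = 52240 m = 52.24 km.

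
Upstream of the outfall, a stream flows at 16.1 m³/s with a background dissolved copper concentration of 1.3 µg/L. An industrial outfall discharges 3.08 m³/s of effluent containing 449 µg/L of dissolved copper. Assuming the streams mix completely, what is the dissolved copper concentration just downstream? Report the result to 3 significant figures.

Mass balance: C = (16.10·1.300 + 3.080·449.0) / 19.18 = 1404/19.18 = 73.19 µg/L.

73.2 µg/L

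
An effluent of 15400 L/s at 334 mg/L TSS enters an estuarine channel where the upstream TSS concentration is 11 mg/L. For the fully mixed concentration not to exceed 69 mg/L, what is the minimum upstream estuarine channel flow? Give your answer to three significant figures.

Set C_mix = 69: (Q·11.00 + 15400·334.0) / (Q + 15400) = 69
→ Q = 15400·(334.0 − 69)/(69 − 11.00) = 70360 L/s.

70400 L/s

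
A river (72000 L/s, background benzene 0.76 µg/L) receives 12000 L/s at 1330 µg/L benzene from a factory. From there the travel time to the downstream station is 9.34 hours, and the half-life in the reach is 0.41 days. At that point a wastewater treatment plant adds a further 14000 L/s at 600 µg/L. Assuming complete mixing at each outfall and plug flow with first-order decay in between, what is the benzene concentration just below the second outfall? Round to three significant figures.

170 µg/L

Mixed concentration C = ΣQC/ΣQ = (72000·0.7600 + 12000·1330) / 84000 = 16010000/84000 = 190.7 µg/L; combined flow 84000 L/s.
Half-life 0.41 d → k = ln 2 / 0.41 = 1.691 d⁻¹.
Applying C = C₀e^(−kt): 190.7 × 0.5179 = 98.74 µg/L.
At the second outfall, C = (84000·98.74 + 14000·600.0) / (84000 + 14000) = 170.4 µg/L.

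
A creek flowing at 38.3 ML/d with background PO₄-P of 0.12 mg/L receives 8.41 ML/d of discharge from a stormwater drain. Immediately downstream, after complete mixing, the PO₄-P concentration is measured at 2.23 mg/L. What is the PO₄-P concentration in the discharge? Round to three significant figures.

Mass balance: 38.30·0.1200 + 8.410·Cₑ = 46.71·2.230
→ Cₑ = (46.71·2.230 − 38.30·0.1200) / 8.410 = 11.84 mg/L.

11.8 mg/L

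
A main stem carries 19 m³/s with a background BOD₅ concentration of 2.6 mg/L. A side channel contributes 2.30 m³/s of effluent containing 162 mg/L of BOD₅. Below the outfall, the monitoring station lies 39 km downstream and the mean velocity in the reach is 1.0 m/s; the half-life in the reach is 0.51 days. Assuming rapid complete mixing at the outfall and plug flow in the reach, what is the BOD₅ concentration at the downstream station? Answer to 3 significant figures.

10.7 mg/L

Mixed concentration C = ΣQC/ΣQ = (19.00·2.600 + 2.300·162.0) / 21.30 = 422.0/21.30 = 19.81 mg/L.
Travel time t = 39·1000 / 1.0 = 39000 s = 10.83 h.
Half-life 0.51 d → k = ln 2 / 0.51 = 1.359 d⁻¹.
After decay, C = 19.81 × e^(−kt) = 19.81 × 0.5415 = 10.73 mg/L.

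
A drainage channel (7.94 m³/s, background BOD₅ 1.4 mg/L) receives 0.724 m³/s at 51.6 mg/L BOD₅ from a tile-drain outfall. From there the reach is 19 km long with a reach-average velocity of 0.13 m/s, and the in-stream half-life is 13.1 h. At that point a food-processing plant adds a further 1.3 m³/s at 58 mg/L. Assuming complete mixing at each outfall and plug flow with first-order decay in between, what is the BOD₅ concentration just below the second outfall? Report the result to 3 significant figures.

8.13 mg/L

Mass balance: C = (7.940·1.400 + 0.7240·51.60) / 8.664 = 48.47/8.664 = 5.595 mg/L; combined flow 8.664 m³/s.
Travel time t = 19·1000 / 0.13 = 146200 s = 40.60 h.
Half-life 13.1 h → k = ln 2 / 13.1 = 0.05291 h⁻¹ = 1.270 d⁻¹.
After decay, C = 5.595 × e^(−kt) = 5.595 × 0.1167 = 0.6529 mg/L.
At the second outfall, C = (8.664·0.6529 + 1.300·58.00) / (8.664 + 1.300) = 8.135 mg/L.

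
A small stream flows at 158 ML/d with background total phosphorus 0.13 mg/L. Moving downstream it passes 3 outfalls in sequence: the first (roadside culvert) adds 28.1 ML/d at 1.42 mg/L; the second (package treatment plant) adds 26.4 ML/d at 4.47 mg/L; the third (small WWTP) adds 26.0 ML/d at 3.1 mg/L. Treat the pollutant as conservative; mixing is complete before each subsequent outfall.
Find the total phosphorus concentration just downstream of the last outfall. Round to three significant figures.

Below outfall 1: Q → 186.1 ML/d, C = (158.0·0.1300 + 28.10·1.420)/186.1 = 0.3248 mg/L.
Below outfall 2: Q → 212.5 ML/d, C = (186.1·0.3248 + 26.40·4.470)/212.5 = 0.8398 mg/L.
Below outfall 3: Q → 238.5 ML/d, C = (212.5·0.8398 + 26.00·3.100)/238.5 = 1.086 mg/L.

1.09 mg/L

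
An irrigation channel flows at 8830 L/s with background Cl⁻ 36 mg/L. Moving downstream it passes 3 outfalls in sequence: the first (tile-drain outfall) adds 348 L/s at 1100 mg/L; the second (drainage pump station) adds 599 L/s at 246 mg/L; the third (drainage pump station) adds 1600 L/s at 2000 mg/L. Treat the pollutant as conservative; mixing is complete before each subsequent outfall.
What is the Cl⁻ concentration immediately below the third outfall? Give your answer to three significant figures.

Below outfall 1: Q → 9178 L/s, C = (8830·36.00 + 348.0·1100)/9178 = 76.34 mg/L.
Below outfall 2: Q → 9777 L/s, C = (9178·76.34 + 599.0·246.0)/9777 = 86.74 mg/L.
Below outfall 3: Q → 11380 L/s, C = (9777·86.74 + 1600·2000)/11380 = 355.8 mg/L.

356 mg/L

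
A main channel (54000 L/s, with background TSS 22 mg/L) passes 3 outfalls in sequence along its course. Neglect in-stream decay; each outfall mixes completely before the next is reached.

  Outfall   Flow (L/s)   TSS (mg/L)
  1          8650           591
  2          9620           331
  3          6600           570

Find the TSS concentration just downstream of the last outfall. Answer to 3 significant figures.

After outfall 1: Q = 54000 + 8650 = 62650 L/s; C = (54000·22.00 + 8650·591.0)/62650 = 100.6 mg/L.
After outfall 2: Q = 62650 + 9620 = 72270 L/s; C = (62650·100.6 + 9620·331.0)/72270 = 131.2 mg/L.
After outfall 3: Q = 72270 + 6600 = 78870 L/s; C = (72270·131.2 + 6600·570.0)/78870 = 168.0 mg/L.

168 mg/L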